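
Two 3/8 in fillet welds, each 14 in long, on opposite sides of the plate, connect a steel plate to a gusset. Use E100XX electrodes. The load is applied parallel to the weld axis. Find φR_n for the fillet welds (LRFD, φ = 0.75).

E100XX → F_EXX = 100 ksi.
Effective throat t_e = 0.707 × 0.375 = 0.2651 in.
Total length L = 28 in; A_we = 0.2651 × 28 = 7.423 in².
F_nw = 0.6 F_EXX = 0.6 × 100 = 60 ksi.
φR_n = 0.75 × 60 × 7.423 = 334.1 kip.

φR_n ≈ 334 kip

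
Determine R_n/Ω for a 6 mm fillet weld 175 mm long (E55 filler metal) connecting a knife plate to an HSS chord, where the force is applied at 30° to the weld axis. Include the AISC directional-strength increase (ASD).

R_n/Ω ≈ 144 kN

E55XX → F_EXX = 550 MPa.
t_e = 0.707 × 6 = 4.242 mm; A_we = 4.242 × 175 = 742.4 mm².
Directional factor: 1.0 + 0.5 sin^1.5(30°) = 1.177.
F_nw = 0.6 × 550 × 1.177 = 388.3 MPa.
R_n/Ω = (388.3 × 742.4) / 2.0 × 10⁻³ = 144.1 kN.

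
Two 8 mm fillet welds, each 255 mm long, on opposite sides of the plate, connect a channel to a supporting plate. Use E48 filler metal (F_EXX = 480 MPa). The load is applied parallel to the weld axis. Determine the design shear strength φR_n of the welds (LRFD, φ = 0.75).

Effective throat t_e = 0.707 × 8 = 5.656 mm.
Total length L = 510 mm; A_we = 5.656 × 510 = 2885 mm².
F_nw = 0.6 F_EXX = 0.6 × 480 = 288 MPa.
φR_n = 0.75 × 288 × 2885 × 10⁻³ = 623.1 kN.

φR_n ≈ 623 kN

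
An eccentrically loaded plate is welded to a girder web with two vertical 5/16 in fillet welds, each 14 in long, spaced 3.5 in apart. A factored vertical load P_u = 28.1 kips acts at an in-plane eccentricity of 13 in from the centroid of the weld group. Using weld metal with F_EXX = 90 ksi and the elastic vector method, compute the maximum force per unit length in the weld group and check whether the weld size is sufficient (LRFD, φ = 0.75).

Total weld length L_w = 28 in. Treat welds as unit-width lines.
Polar moment about centroid: J = 2[d³/12 + d(b/2)²] = 2[14³/12 + 14×1.75²] = 543.1 in³.
Direct shear f_v = P/L_w = 28.1 / 28 = 1.004 kip/in (vertical).
Torsion M = P·e = 28.1 × 13 = 365.3 kip·in.
Critical point at (x, y) = (1.75, 7) from centroid. f_tx = M·y/J = 4.708 kip/in; f_ty = M·x/J = 1.177 kip/in.
Resultant f_max = √[f_tx² + (f_v + f_ty)²] = √[4.708² + (1.004 + 1.177)²] = 5.189 kip/in.
Capacity per unit length: φr_n = 0.75 × 0.6 × 90 × (0.707 × 0.3125) = 8.948 kip/in.
5.189 ≤ 8.948 → adequate.

f_max ≈ 5.19 kip/in; adequate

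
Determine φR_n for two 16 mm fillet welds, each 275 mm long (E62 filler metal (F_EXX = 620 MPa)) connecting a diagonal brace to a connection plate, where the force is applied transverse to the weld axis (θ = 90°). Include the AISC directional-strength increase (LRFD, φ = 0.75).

φR_n ≈ 2600 kN

t_e = 0.707 × 16 = 11.31 mm; A_we = 11.31 × 550 = 6222 mm².
Directional factor: 1.0 + 0.5 sin^1.5(90°) = 1.5.
F_nw = 0.6 × 620 × 1.5 = 558 MPa.
φR_n = 0.75 × 558 × 6222 × 10⁻³ = 2604 kN.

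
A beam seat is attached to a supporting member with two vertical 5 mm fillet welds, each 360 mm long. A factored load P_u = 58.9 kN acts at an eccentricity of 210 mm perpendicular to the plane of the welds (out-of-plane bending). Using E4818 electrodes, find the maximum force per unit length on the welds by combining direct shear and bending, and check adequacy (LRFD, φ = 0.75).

f_max ≈ 298 N/mm; adequate

E48XX → F_EXX = 480 MPa.
L_w = 2 × 360 = 720 mm; section modulus (unit throat) S = 2 × L²/6 = 43200 mm².
Direct shear f_v = P/L_w = 58.9×10³/720 = 81.81 N/mm.
Moment M = P × e = 58.9×10³ × 210 = 12369000 N·mm; bending f_b = M/S = 286.3 N/mm.
f_max = √(f_v² + f_b²) = √(81.81² + 286.3²) = 297.8 N/mm.
φr_n = 0.75 × 0.6 × 480 × (0.707 × 5) = 763.6 N/mm → adequate.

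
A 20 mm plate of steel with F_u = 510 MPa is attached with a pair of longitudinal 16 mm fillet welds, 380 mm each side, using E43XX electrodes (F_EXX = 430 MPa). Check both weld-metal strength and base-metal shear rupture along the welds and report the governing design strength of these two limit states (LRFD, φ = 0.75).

φR_n ≈ 1660 kN (weld metal governs)

t_e = 0.707 × 16 = 11.31 mm; L = 760 mm.
Weld metal: φR_n = 0.75 × 0.6 × 430 × 11.31 × 760 × 10⁻³ = 1664 kN.
Base metal (shear rupture): φR_n = 0.75 × 0.6 × 510 × 20 × 760 × 10⁻³ = 3488 kN.
Governing: weld metal.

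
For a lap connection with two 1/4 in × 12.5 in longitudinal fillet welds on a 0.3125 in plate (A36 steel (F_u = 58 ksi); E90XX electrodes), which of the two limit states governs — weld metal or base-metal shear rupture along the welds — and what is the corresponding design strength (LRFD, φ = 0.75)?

E90XX → F_EXX = 90 ksi.
t_e = 0.707 × 0.25 = 0.1767 in; L = 25 in.
Weld metal: φR_n = 0.75 × 0.6 × 90 × 0.1767 × 25 = 179 kip.
Base metal (shear rupture): φR_n = 0.75 × 0.6 × 58 × 0.3125 × 25 = 203.9 kip.
Governing: weld metal.

φR_n ≈ 179 kip (weld metal governs)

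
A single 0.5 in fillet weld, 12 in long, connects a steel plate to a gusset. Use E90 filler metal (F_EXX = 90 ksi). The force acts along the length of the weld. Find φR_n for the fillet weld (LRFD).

Effective throat t_e = 0.707 × 0.5 = 0.3535 in.
Total length L = 12 in; A_we = 0.3535 × 12 = 4.242 in².
F_nw = 0.6 F_EXX = 0.6 × 90 = 54 ksi.
φR_n = 0.75 × 54 × 4.242 = 171.8 kips.

φR_n ≈ 172 kips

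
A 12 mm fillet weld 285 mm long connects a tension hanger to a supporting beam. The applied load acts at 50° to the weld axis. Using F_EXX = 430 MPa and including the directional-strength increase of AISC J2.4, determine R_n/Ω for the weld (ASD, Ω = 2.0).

t_e = 0.707 × 12 = 8.484 mm; A_we = 8.484 × 285 = 2418 mm².
Directional factor: 1.0 + 0.5 sin^1.5(50°) = 1.335.
F_nw = 0.6 × 430 × 1.335 = 344.5 MPa.
R_n/Ω = (344.5 × 2418) / 2.0 × 10⁻³ = 416.5 kN.

R_n/Ω ≈ 416 kN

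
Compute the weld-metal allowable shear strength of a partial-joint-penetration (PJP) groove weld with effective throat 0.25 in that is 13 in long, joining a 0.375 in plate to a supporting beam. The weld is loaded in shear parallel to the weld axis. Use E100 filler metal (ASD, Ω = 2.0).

E100XX → F_EXX = 100 ksi.
Effective throat (given) t_e = 0.25 in.
A_we = 0.25 × 13 = 3.25 in².
F_nw = 0.6 F_EXX = 60 ksi.
R_n/Ω = (60 × 3.25) / 2.0 = 97.5 kips.

R_n/Ω ≈ 97.5 kips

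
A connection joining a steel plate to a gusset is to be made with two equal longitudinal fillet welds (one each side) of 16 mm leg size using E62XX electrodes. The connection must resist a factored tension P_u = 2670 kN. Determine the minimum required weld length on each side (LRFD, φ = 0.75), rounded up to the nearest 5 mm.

E62XX → F_EXX = 620 MPa.
Throat t_e = 0.707 × 16 = 11.31 mm.
φr_n = 0.75 × 0.6 × 620 × 11.31 × 10⁻³ = 3.156 kN/mm.
L_req = P_u / φr_n = 2670 / 3.156 = 846 mm total.
Per side: 846 / 2 = 423 mm.
Round up → use L = 425 mm on each side.

L = 425 mm on each side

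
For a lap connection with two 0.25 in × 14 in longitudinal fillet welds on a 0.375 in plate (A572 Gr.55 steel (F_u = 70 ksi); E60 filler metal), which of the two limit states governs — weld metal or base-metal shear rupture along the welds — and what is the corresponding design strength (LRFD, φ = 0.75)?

φR_n ≈ 134 kips (weld metal governs)

E60XX → F_EXX = 60 ksi.
t_e = 0.707 × 0.25 = 0.1767 in; L = 28 in.
Weld metal: φR_n = 0.75 × 0.6 × 60 × 0.1767 × 28 = 133.6 kips.
Base metal (shear rupture): φR_n = 0.75 × 0.6 × 70 × 0.375 × 28 = 330.8 kips.
Governing: weld metal.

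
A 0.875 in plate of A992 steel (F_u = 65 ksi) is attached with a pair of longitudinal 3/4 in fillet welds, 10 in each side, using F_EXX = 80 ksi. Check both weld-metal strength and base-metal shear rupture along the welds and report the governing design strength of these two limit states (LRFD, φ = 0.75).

t_e = 0.707 × 0.75 = 0.5302 in; L = 20 in.
Weld metal: φR_n = 0.75 × 0.6 × 80 × 0.5302 × 20 = 381.8 kip.
Base metal (shear rupture): φR_n = 0.75 × 0.6 × 65 × 0.875 × 20 = 511.9 kip.
Governing: weld metal.

φR_n ≈ 382 kip (weld metal governs)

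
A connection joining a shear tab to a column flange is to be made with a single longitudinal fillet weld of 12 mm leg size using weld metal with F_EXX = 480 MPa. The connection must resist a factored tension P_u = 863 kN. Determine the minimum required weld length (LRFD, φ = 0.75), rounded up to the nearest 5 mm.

Throat t_e = 0.707 × 12 = 8.484 mm.
φr_n = 0.75 × 0.6 × 480 × 8.484 × 10⁻³ = 1.833 kN/mm.
L_req = P_u / φr_n = 863 / 1.833 = 470.9 mm total.
Round up → use L = 475 mm.

L = 475 mm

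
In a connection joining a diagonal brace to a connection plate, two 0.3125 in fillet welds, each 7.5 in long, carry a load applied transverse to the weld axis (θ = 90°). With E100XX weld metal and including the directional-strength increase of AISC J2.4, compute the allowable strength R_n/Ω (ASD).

R_n/Ω ≈ 149 kip

E100XX → F_EXX = 100 ksi.
t_e = 0.707 × 0.3125 = 0.2209 in; A_we = 0.2209 × 15 = 3.314 in².
Directional factor: 1.0 + 0.5 sin^1.5(90°) = 1.5.
F_nw = 0.6 × 100 × 1.5 = 90 ksi.
R_n/Ω = (90 × 3.314) / 2.0 = 149.1 kip.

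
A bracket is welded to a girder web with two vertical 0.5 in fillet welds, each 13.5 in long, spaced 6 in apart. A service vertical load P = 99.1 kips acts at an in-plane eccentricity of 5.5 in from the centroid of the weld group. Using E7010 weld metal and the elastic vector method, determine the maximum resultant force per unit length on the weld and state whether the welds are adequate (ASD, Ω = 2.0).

E70XX → F_EXX = 70 ksi.
Total weld length L_w = 27 in. Treat welds as unit-width lines.
Polar moment about centroid: J = 2[d³/12 + d(b/2)²] = 2[13.5³/12 + 13.5×3²] = 653.1 in³.
Direct shear f_v = P/L_w = 99.1 / 27 = 3.67 kip/in (vertical).
Torsion M = P·e = 99.1 × 5.5 = 545.05 kip·in.
Critical point at (x, y) = (3, 6.75) from centroid. f_tx = M·y/J = 5.634 kip/in; f_ty = M·x/J = 2.504 kip/in.
Resultant f_max = √[f_tx² + (f_v + f_ty)²] = √[5.634² + (3.67 + 2.504)²] = 8.358 kip/in.
Capacity per unit length: r_n/Ω = (1/2.0) × 0.6 × 70 × (0.707 × 0.5) = 7.423 kip/in.
8.358 > 7.423 → NOT adequate.

f_max ≈ 8.36 kip/in; NOT adequate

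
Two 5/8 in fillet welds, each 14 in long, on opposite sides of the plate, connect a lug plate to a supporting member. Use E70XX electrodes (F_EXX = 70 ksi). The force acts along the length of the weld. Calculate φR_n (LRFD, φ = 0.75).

Effective throat t_e = 0.707 × 0.625 = 0.4419 in.
Total length L = 28 in; A_we = 0.4419 × 28 = 12.37 in².
F_nw = 0.6 F_EXX = 0.6 × 70 = 42 ksi.
φR_n = 0.75 × 42 × 12.37 = 389.7 kip.

φR_n ≈ 390 kip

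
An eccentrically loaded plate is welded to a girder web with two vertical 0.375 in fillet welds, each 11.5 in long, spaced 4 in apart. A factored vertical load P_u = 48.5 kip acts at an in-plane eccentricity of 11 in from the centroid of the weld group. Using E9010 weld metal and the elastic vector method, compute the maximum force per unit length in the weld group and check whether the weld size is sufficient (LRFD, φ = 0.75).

f_max ≈ 10.3 kip/in; adequate

E90XX → F_EXX = 90 ksi.
Total weld length L_w = 23 in. Treat welds as unit-width lines.
Polar moment about centroid: J = 2[d³/12 + d(b/2)²] = 2[11.5³/12 + 11.5×2²] = 345.5 in³.
Direct shear f_v = P/L_w = 48.5 / 23 = 2.109 kip/in (vertical).
Torsion M = P·e = 48.5 × 11 = 533.5 kip·in.
Critical point at (x, y) = (2, 5.75) from centroid. f_tx = M·y/J = 8.879 kip/in; f_ty = M·x/J = 3.088 kip/in.
Resultant f_max = √[f_tx² + (f_v + f_ty)²] = √[8.879² + (2.109 + 3.088)²] = 10.29 kip/in.
Capacity per unit length: φr_n = 0.75 × 0.6 × 90 × (0.707 × 0.375) = 10.74 kip/in.
10.29 ≤ 10.74 → adequate.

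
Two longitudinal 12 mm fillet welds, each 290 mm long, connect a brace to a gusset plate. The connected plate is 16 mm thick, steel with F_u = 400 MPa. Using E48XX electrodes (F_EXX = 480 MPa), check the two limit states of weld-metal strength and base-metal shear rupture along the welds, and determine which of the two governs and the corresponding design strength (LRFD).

t_e = 0.707 × 12 = 8.484 mm; L = 580 mm.
Weld metal: φR_n = 0.75 × 0.6 × 480 × 8.484 × 580 × 10⁻³ = 1063 kN.
Base metal (shear rupture): φR_n = 0.75 × 0.6 × 400 × 16 × 580 × 10⁻³ = 1670 kN.
Governing: weld metal.

φR_n ≈ 1060 kN (weld metal governs)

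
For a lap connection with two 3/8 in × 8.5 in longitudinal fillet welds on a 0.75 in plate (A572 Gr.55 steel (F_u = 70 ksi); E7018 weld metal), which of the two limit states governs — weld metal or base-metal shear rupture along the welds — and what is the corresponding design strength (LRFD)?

φR_n ≈ 142 kip (weld metal governs)

E70XX → F_EXX = 70 ksi.
t_e = 0.707 × 0.375 = 0.2651 in; L = 17 in.
Weld metal: φR_n = 0.75 × 0.6 × 70 × 0.2651 × 17 = 142 kip.
Base metal (shear rupture): φR_n = 0.75 × 0.6 × 70 × 0.75 × 17 = 401.6 kip.
Governing: weld metal.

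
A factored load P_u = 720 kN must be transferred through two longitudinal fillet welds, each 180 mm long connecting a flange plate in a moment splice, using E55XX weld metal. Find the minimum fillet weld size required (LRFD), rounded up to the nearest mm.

w = 12 mm

E55XX → F_EXX = 550 MPa.
Total weld length L = 360 mm.
Required throat t_e = P_u / (φ × 0.6 F_EXX × L) = 720 / (0.75 × 0.6 × 550 × 360 × 10⁻³) = 8.081 mm.
Required leg w = t_e / 0.707 = 11.43 mm → use 12 mm.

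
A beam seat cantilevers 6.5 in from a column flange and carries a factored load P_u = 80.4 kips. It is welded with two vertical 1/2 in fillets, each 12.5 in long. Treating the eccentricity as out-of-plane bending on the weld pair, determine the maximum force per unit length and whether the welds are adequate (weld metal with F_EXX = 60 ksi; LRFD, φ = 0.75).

f_max ≈ 10.5 kip/in; NOT adequate

L_w = 2 × 12.5 = 25 in; section modulus (unit throat) S = 2 × L²/6 = 52.08 in².
Direct shear f_v = P/L_w = 80.4/25 = 3.216 kip/in.
Moment M = P × e = 80.4 × 6.5 = 522.6 kip·in; bending f_b = M/S = 10.03 kip/in.
f_max = √(f_v² + f_b²) = √(3.216² + 10.03²) = 10.54 kip/in.
φr_n = 0.75 × 0.6 × 60 × (0.707 × 0.5) = 9.544 kip/in → NOT adequate.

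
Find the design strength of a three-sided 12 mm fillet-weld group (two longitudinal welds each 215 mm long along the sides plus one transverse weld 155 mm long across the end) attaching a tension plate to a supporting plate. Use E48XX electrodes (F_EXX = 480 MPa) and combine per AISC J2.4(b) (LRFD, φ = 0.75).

t_e = 0.707 × 12 = 8.484 mm.
R_nwl = 0.6 × 480 × 8.484 × 430 × 10⁻³ = 1051 kN (longitudinal, 2 welds).
R_nwt = 0.6 × 480 × 8.484 × 155 × 10⁻³ = 378.7 kN (transverse, base value).
(i) R_nwl + R_nwt = 1429 kN; (ii) 0.85 R_nwl + 1.5 R_nwt = 1461 kN.
R_n = max = 1461 kN [governs: (ii)]; φR_n = 1096 kN.

φR_n ≈ 1100 kN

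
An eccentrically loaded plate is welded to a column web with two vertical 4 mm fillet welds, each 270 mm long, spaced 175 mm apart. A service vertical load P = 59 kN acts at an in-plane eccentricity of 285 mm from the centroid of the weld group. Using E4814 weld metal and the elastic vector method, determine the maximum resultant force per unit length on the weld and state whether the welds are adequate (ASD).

f_max ≈ 434 N/mm; NOT adequate

E48XX → F_EXX = 480 MPa.
Total weld length L_w = 540 mm. Treat welds as unit-width lines.
Polar moment about centroid: J = 2[d³/12 + d(b/2)²] = 2[270³/12 + 270×87.5²] = 7415000 mm³.
Direct shear f_v = P/L_w = 59×10³ / 540 = 109.3 N/mm (vertical).
Torsion M = P·e = 59×10³ × 285 = 16815000 N·mm.
Critical point at (x, y) = (87.5, 135) from centroid. f_tx = M·y/J = 306.1 N/mm; f_ty = M·x/J = 198.4 N/mm.
Resultant f_max = √[f_tx² + (f_v + f_ty)²] = √[306.1² + (109.3 + 198.4)²] = 434 N/mm.
Capacity per unit length: r_n/Ω = (1/2.0) × 0.6 × 480 × (0.707 × 4) = 407.2 N/mm.
434 > 407.2 → NOT adequate.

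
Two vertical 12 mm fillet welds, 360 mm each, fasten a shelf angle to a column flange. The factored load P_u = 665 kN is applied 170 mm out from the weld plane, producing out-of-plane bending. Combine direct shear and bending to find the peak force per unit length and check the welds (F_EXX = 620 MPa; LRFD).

f_max ≈ 2780 N/mm; NOT adequate

L_w = 2 × 360 = 720 mm; section modulus (unit throat) S = 2 × L²/6 = 43200 mm².
Direct shear f_v = P/L_w = 665×10³/720 = 923.6 N/mm.
Moment M = P × e = 665×10³ × 170 = 113050000 N·mm; bending f_b = M/S = 2617 N/mm.
f_max = √(f_v² + f_b²) = √(923.6² + 2617²) = 2775 N/mm.
φr_n = 0.75 × 0.6 × 620 × (0.707 × 12) = 2367 N/mm → NOT adequate.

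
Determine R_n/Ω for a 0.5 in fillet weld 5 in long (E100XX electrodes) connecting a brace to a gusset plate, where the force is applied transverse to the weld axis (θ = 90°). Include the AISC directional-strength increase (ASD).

R_n/Ω ≈ 79.5 kips

E100XX → F_EXX = 100 ksi.
t_e = 0.707 × 0.5 = 0.3535 in; A_we = 0.3535 × 5 = 1.767 in².
Directional factor: 1.0 + 0.5 sin^1.5(90°) = 1.5.
F_nw = 0.6 × 100 × 1.5 = 90 ksi.
R_n/Ω = (90 × 1.767) / 2.0 = 79.54 kips.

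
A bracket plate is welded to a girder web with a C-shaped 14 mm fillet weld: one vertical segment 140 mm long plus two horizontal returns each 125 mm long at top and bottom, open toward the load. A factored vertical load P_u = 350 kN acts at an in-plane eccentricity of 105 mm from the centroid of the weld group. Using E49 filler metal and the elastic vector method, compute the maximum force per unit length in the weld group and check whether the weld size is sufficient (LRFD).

f_max ≈ 2650 N/mm; NOT adequate

E49XX → F_EXX = 490 MPa.
Total weld length L_w = 390 mm. Treat welds as unit-width lines.
Centroid: x̄ = 2×125×62.5 / 390 = 40.06 mm from the vertical weld.
Polar moment about centroid: J = I_x + I_y = [140³/12 + 2×125×70²] + [140×40.06² + 2(125³/12 + 125×22.44²)] = 2130000 mm³.
Direct shear f_v = P/L_w = 350×10³ / 390 = 897.4 N/mm (vertical).
Torsion M = P·e = 350×10³ × 105 = 36750000 N·mm.
Critical point at (x, y) = (84.94, 70) from centroid. f_tx = M·y/J = 1208 N/mm; f_ty = M·x/J = 1466 N/mm.
Resultant f_max = √[f_tx² + (f_v + f_ty)²] = √[1208² + (897.4 + 1466)²] = 2654 N/mm.
Capacity per unit length: φr_n = 0.75 × 0.6 × 490 × (0.707 × 14) = 2183 N/mm.
2654 > 2183 → NOT adequate.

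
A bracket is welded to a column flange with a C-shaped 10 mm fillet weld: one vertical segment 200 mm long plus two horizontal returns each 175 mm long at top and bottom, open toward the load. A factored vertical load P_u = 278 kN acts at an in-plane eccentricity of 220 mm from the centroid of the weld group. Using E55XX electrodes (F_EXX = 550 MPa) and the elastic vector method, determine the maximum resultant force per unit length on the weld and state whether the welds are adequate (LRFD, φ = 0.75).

Total weld length L_w = 550 mm. Treat welds as unit-width lines.
Centroid: x̄ = 2×175×87.5 / 550 = 55.68 mm from the vertical weld.
Polar moment about centroid: J = I_x + I_y = [200³/12 + 2×175×100²] + [200×55.68² + 2(175³/12 + 175×31.82²)] = 6034000 mm³.
Direct shear f_v = P/L_w = 278×10³ / 550 = 505.5 N/mm (vertical).
Torsion M = P·e = 278×10³ × 220 = 61160000 N·mm.
Critical point at (x, y) = (119.3, 100) from centroid. f_tx = M·y/J = 1014 N/mm; f_ty = M·x/J = 1209 N/mm.
Resultant f_max = √[f_tx² + (f_v + f_ty)²] = √[1014² + (505.5 + 1209)²] = 1992 N/mm.
Capacity per unit length: φr_n = 0.75 × 0.6 × 550 × (0.707 × 10) = 1750 N/mm.
1992 > 1750 → NOT adequate.

f_max ≈ 1990 N/mm; NOT adequate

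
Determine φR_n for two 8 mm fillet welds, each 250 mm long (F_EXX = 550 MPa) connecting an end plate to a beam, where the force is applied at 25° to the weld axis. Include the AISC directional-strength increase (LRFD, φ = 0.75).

t_e = 0.707 × 8 = 5.656 mm; A_we = 5.656 × 500 = 2828 mm².
Directional factor: 1.0 + 0.5 sin^1.5(25°) = 1.137.
F_nw = 0.6 × 550 × 1.137 = 375.3 MPa.
φR_n = 0.75 × 375.3 × 2828 × 10⁻³ = 796.1 kN.

φR_n ≈ 796 kN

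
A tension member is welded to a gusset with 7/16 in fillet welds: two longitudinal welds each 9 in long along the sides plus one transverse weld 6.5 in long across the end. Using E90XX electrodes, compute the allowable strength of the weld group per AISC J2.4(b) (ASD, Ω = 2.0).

E90XX → F_EXX = 90 ksi.
t_e = 0.707 × 0.4375 = 0.3093 in.
R_nwl = 0.6 × 90 × 0.3093 × 18 = 300.7 kips (longitudinal, 2 welds).
R_nwt = 0.6 × 90 × 0.3093 × 6.5 = 108.6 kips (transverse, base value).
(i) R_nwl + R_nwt = 409.2 kips; (ii) 0.85 R_nwl + 1.5 R_nwt = 418.4 kips.
R_n = max = 418.4 kips [governs: (ii)]; R_n/Ω = 209.2 kips.

R_n/Ω ≈ 209 kips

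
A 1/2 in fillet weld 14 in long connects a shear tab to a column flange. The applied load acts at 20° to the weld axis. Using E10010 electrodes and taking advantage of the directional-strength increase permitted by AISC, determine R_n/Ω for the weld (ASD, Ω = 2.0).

E100XX → F_EXX = 100 ksi.
t_e = 0.707 × 0.5 = 0.3535 in; A_we = 0.3535 × 14 = 4.949 in².
Directional factor: 1.0 + 0.5 sin^1.5(20°) = 1.1.
F_nw = 0.6 × 100 × 1.1 = 66 ksi.
R_n/Ω = (66 × 4.949) / 2.0 = 163.3 kips.

R_n/Ω ≈ 163 kips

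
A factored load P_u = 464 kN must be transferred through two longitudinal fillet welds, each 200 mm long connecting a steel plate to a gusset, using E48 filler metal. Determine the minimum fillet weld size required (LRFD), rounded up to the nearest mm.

E48XX → F_EXX = 480 MPa.
Total weld length L = 400 mm.
Required throat t_e = P_u / (φ × 0.6 F_EXX × L) = 464 / (0.75 × 0.6 × 480 × 400 × 10⁻³) = 5.37 mm.
Required leg w = t_e / 0.707 = 7.596 mm → use 8 mm.

w = 8 mm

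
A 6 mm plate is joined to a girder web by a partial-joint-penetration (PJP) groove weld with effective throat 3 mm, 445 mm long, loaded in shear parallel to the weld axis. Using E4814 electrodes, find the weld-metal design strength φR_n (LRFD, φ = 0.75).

E48XX → F_EXX = 480 MPa.
Effective throat (given) t_e = 3 mm.
A_we = 3 × 445 = 1335 mm².
F_nw = 0.6 F_EXX = 288 MPa.
φR_n = 0.75 × 288 × 1335 × 10⁻³ = 288.4 kN.

φR_n ≈ 288 kN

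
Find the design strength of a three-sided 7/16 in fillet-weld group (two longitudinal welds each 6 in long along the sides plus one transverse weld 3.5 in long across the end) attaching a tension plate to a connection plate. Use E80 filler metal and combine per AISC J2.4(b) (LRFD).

E80XX → F_EXX = 80 ksi.
t_e = 0.707 × 0.4375 = 0.3093 in.
R_nwl = 0.6 × 80 × 0.3093 × 12 = 178.2 kips (longitudinal, 2 welds).
R_nwt = 0.6 × 80 × 0.3093 × 3.5 = 51.96 kips (transverse, base value).
(i) R_nwl + R_nwt = 230.1 kips; (ii) 0.85 R_nwl + 1.5 R_nwt = 229.4 kips.
R_n = max = 230.1 kips [governs: (i)]; φR_n = 172.6 kips.

φR_n ≈ 173 kips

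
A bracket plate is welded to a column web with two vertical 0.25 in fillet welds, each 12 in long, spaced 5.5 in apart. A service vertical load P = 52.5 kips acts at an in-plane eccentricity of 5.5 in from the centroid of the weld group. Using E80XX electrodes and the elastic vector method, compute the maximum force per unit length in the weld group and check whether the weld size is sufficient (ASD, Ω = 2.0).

f_max ≈ 5.35 kip/in; NOT adequate

E80XX → F_EXX = 80 ksi.
Total weld length L_w = 24 in. Treat welds as unit-width lines.
Polar moment about centroid: J = 2[d³/12 + d(b/2)²] = 2[12³/12 + 12×2.75²] = 469.5 in³.
Direct shear f_v = P/L_w = 52.5 / 24 = 2.188 kip/in (vertical).
Torsion M = P·e = 52.5 × 5.5 = 288.75 kip·in.
Critical point at (x, y) = (2.75, 6) from centroid. f_tx = M·y/J = 3.69 kip/in; f_ty = M·x/J = 1.691 kip/in.
Resultant f_max = √[f_tx² + (f_v + f_ty)²] = √[3.69² + (2.188 + 1.691)²] = 5.354 kip/in.
Capacity per unit length: r_n/Ω = (1/2.0) × 0.6 × 80 × (0.707 × 0.25) = 4.242 kip/in.
5.354 > 4.242 → NOT adequate.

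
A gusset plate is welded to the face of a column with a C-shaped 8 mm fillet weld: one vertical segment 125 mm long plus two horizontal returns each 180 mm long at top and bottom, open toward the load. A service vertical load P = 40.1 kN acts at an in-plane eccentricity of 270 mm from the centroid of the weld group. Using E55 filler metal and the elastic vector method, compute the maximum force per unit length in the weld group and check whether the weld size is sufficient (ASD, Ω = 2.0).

f_max ≈ 499 N/mm; adequate

E55XX → F_EXX = 550 MPa.
Total weld length L_w = 485 mm. Treat welds as unit-width lines.
Centroid: x̄ = 2×180×90 / 485 = 66.8 mm from the vertical weld.
Polar moment about centroid: J = I_x + I_y = [125³/12 + 2×180×62.5²] + [125×66.8² + 2(180³/12 + 180×23.2²)] = 3293000 mm³.
Direct shear f_v = P/L_w = 40.1×10³ / 485 = 82.68 N/mm (vertical).
Torsion M = P·e = 40.1×10³ × 270 = 10827000 N·mm.
Critical point at (x, y) = (113.2, 62.5) from centroid. f_tx = M·y/J = 205.5 N/mm; f_ty = M·x/J = 372.2 N/mm.
Resultant f_max = √[f_tx² + (f_v + f_ty)²] = √[205.5² + (82.68 + 372.2)²] = 499.2 N/mm.
Capacity per unit length: r_n/Ω = (1/2.0) × 0.6 × 550 × (0.707 × 8) = 933.2 N/mm.
499.2 ≤ 933.2 → adequate.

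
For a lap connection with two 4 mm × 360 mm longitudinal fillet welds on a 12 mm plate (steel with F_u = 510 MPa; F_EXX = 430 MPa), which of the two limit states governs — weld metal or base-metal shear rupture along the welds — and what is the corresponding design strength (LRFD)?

φR_n ≈ 394 kN (weld metal governs)

t_e = 0.707 × 4 = 2.828 mm; L = 720 mm.
Weld metal: φR_n = 0.75 × 0.6 × 430 × 2.828 × 720 × 10⁻³ = 394 kN.
Base metal (shear rupture): φR_n = 0.75 × 0.6 × 510 × 12 × 720 × 10⁻³ = 1983 kN.
Governing: weld metal.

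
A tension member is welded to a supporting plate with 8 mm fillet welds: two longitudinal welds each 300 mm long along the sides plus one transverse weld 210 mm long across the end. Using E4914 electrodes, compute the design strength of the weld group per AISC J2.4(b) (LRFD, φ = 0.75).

φR_n ≈ 1030 kN

E49XX → F_EXX = 490 MPa.
t_e = 0.707 × 8 = 5.656 mm.
R_nwl = 0.6 × 490 × 5.656 × 600 × 10⁻³ = 997.7 kN (longitudinal, 2 welds).
R_nwt = 0.6 × 490 × 5.656 × 210 × 10⁻³ = 349.2 kN (transverse, base value).
(i) R_nwl + R_nwt = 1347 kN; (ii) 0.85 R_nwl + 1.5 R_nwt = 1372 kN.
R_n = max = 1372 kN [governs: (ii)]; φR_n = 1029 kN.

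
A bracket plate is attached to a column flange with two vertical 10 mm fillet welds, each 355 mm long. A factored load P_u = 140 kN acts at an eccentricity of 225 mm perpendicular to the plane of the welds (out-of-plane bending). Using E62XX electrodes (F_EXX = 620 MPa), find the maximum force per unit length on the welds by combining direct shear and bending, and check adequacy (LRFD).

f_max ≈ 775 N/mm; adequate

L_w = 2 × 355 = 710 mm; section modulus (unit throat) S = 2 × L²/6 = 42010 mm².
Direct shear f_v = P/L_w = 140×10³/710 = 197.2 N/mm.
Moment M = P × e = 140×10³ × 225 = 31500000 N·mm; bending f_b = M/S = 749.9 N/mm.
f_max = √(f_v² + f_b²) = √(197.2² + 749.9²) = 775.3 N/mm.
φr_n = 0.75 × 0.6 × 620 × (0.707 × 10) = 1973 N/mm → adequate.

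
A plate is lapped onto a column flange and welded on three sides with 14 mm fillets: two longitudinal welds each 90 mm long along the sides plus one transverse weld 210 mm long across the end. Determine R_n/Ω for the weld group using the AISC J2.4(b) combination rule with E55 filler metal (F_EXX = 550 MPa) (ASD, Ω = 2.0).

t_e = 0.707 × 14 = 9.898 mm.
R_nwl = 0.6 × 550 × 9.898 × 180 × 10⁻³ = 587.9 kN (longitudinal, 2 welds).
R_nwt = 0.6 × 550 × 9.898 × 210 × 10⁻³ = 685.9 kN (transverse, base value).
(i) R_nwl + R_nwt = 1274 kN; (ii) 0.85 R_nwl + 1.5 R_nwt = 1529 kN.
R_n = max = 1529 kN [governs: (ii)]; R_n/Ω = 764.3 kN.

R_n/Ω ≈ 764 kN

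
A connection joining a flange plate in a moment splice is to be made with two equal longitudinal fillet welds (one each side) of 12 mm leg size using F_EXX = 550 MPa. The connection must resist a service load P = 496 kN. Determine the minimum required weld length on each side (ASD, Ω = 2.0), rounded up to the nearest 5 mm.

L = 180 mm on each side

Throat t_e = 0.707 × 12 = 8.484 mm.
r_n/Ω = (0.6 × 550 × 8.484) / 2.0 = 1400 N/mm = 1.4 kN/mm.
L_req = P / (r_n/Ω) = 496 / 1.4 = 354.3 mm total.
Per side: 354.3 / 2 = 177.2 mm.
Round up → use L = 180 mm on each side.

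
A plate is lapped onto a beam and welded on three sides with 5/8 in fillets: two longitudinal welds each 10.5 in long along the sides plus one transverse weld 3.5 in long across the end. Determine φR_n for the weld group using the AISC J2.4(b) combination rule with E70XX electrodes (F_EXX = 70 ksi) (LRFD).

t_e = 0.707 × 0.625 = 0.4419 in.
R_nwl = 0.6 × 70 × 0.4419 × 21 = 389.7 kip (longitudinal, 2 welds).
R_nwt = 0.6 × 70 × 0.4419 × 3.5 = 64.96 kip (transverse, base value).
(i) R_nwl + R_nwt = 454.7 kip; (ii) 0.85 R_nwl + 1.5 R_nwt = 428.7 kip.
R_n = max = 454.7 kip [governs: (i)]; φR_n = 341 kip.

φR_n ≈ 341 kip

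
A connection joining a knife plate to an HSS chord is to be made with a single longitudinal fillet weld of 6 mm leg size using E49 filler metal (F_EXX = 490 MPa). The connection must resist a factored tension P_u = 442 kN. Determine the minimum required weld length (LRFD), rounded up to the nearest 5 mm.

Throat t_e = 0.707 × 6 = 4.242 mm.
φr_n = 0.75 × 0.6 × 490 × 4.242 × 10⁻³ = 0.9354 kN/mm.
L_req = P_u / φr_n = 442 / 0.9354 = 472.5 mm total.
Round up → use L = 475 mm.

L = 475 mm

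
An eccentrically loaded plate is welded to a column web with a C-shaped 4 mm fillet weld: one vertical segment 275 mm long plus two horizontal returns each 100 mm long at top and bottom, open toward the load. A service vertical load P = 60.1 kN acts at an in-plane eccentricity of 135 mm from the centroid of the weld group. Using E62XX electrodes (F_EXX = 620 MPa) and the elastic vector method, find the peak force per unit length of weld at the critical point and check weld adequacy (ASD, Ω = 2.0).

f_max ≈ 299 N/mm; adequate

Total weld length L_w = 475 mm. Treat welds as unit-width lines.
Centroid: x̄ = 2×100×50 / 475 = 21.05 mm from the vertical weld.
Polar moment about centroid: J = I_x + I_y = [275³/12 + 2×100×137.5²] + [275×21.05² + 2(100³/12 + 100×28.95²)] = 5970000 mm³.
Direct shear f_v = P/L_w = 60.1×10³ / 475 = 126.5 N/mm (vertical).
Torsion M = P·e = 60.1×10³ × 135 = 8113500 N·mm.
Critical point at (x, y) = (78.95, 137.5) from centroid. f_tx = M·y/J = 186.9 N/mm; f_ty = M·x/J = 107.3 N/mm.
Resultant f_max = √[f_tx² + (f_v + f_ty)²] = √[186.9² + (126.5 + 107.3)²] = 299.3 N/mm.
Capacity per unit length: r_n/Ω = (1/2.0) × 0.6 × 620 × (0.707 × 4) = 526 N/mm.
299.3 ≤ 526 → adequate.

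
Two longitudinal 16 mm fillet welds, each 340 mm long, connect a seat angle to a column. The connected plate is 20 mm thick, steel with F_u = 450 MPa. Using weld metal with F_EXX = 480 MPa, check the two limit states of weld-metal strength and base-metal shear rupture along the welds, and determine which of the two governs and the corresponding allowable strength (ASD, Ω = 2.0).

t_e = 0.707 × 16 = 11.31 mm; L = 680 mm.
Weld metal: R_n/Ω = (1/2.0) × 0.6 × 480 × 11.31 × 680 × 10⁻³ = 1108 kN.
Base metal (shear rupture): R_n/Ω = (1/2.0) × 0.6 × 450 × 20 × 680 × 10⁻³ = 1836 kN.
Governing: weld metal.

R_n/Ω ≈ 1110 kN (weld metal governs)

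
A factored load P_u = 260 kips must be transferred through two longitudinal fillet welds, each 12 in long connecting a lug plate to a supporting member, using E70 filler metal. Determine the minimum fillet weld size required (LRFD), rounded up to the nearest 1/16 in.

w = 1/2 in

E70XX → F_EXX = 70 ksi.
Total weld length L = 24 in.
Required throat t_e = P_u / (φ × 0.6 F_EXX × L) = 260 / (0.75 × 0.6 × 70 × 24) = 0.3439 in.
Required leg w = t_e / 0.707 = 0.4864 in → use 1/2 in.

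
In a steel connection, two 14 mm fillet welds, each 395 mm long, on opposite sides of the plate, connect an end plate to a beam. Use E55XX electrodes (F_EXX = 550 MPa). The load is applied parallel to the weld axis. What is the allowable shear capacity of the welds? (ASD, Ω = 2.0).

Effective throat t_e = 0.707 × 14 = 9.898 mm.
Total length L = 790 mm; A_we = 9.898 × 790 = 7819 mm².
F_nw = 0.6 F_EXX = 0.6 × 550 = 330 MPa.
R_n = 330 × 7819 × 10⁻³ = 2580 kN; R_n/Ω = 2580/2.0 = 1290 kN.

R_n/Ω ≈ 1290 kN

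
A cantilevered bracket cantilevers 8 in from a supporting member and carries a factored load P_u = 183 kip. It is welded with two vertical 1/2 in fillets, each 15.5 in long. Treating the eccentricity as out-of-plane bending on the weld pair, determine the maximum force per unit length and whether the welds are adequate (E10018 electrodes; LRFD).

E100XX → F_EXX = 100 ksi.
L_w = 2 × 15.5 = 31 in; section modulus (unit throat) S = 2 × L²/6 = 80.08 in².
Direct shear f_v = P/L_w = 183/31 = 5.903 kip/in.
Moment M = P × e = 183 × 8 = 1464 kip·in; bending f_b = M/S = 18.28 kip/in.
f_max = √(f_v² + f_b²) = √(5.903² + 18.28²) = 19.21 kip/in.
φr_n = 0.75 × 0.6 × 100 × (0.707 × 0.5) = 15.91 kip/in → NOT adequate.

f_max ≈ 19.2 kip/in; NOT adequate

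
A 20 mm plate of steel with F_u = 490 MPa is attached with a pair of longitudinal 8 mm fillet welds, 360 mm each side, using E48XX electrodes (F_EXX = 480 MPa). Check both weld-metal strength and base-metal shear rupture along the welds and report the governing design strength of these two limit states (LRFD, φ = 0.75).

t_e = 0.707 × 8 = 5.656 mm; L = 720 mm.
Weld metal: φR_n = 0.75 × 0.6 × 480 × 5.656 × 720 × 10⁻³ = 879.6 kN.
Base metal (shear rupture): φR_n = 0.75 × 0.6 × 490 × 20 × 720 × 10⁻³ = 3175 kN.
Governing: weld metal.

φR_n ≈ 880 kN (weld metal governs)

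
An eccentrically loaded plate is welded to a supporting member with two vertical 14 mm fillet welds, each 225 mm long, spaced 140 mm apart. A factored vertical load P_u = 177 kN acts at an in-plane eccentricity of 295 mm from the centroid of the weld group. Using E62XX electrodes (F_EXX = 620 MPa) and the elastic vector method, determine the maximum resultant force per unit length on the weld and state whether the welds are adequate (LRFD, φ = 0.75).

f_max ≈ 1920 N/mm; adequate

Total weld length L_w = 450 mm. Treat welds as unit-width lines.
Polar moment about centroid: J = 2[d³/12 + d(b/2)²] = 2[225³/12 + 225×70²] = 4103000 mm³.
Direct shear f_v = P/L_w = 177×10³ / 450 = 393.3 N/mm (vertical).
Torsion M = P·e = 177×10³ × 295 = 52215000 N·mm.
Critical point at (x, y) = (70, 112.5) from centroid. f_tx = M·y/J = 1432 N/mm; f_ty = M·x/J = 890.7 N/mm.
Resultant f_max = √[f_tx² + (f_v + f_ty)²] = √[1432² + (393.3 + 890.7)²] = 1923 N/mm.
Capacity per unit length: φr_n = 0.75 × 0.6 × 620 × (0.707 × 14) = 2762 N/mm.
1923 ≤ 2762 → adequate.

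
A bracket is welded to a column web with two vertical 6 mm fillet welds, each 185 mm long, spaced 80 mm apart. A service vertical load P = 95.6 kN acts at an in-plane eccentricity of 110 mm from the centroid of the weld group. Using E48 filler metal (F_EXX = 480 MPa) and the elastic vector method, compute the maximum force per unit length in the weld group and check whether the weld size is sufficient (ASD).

f_max ≈ 783 N/mm; NOT adequate

Total weld length L_w = 370 mm. Treat welds as unit-width lines.
Polar moment about centroid: J = 2[d³/12 + d(b/2)²] = 2[185³/12 + 185×40²] = 1647000 mm³.
Direct shear f_v = P/L_w = 95.6×10³ / 370 = 258.4 N/mm (vertical).
Torsion M = P·e = 95.6×10³ × 110 = 10516000 N·mm.
Critical point at (x, y) = (40, 92.5) from centroid. f_tx = M·y/J = 590.5 N/mm; f_ty = M·x/J = 255.4 N/mm.
Resultant f_max = √[f_tx² + (f_v + f_ty)²] = √[590.5² + (258.4 + 255.4)²] = 782.7 N/mm.
Capacity per unit length: r_n/Ω = (1/2.0) × 0.6 × 480 × (0.707 × 6) = 610.8 N/mm.
782.7 > 610.8 → NOT adequate.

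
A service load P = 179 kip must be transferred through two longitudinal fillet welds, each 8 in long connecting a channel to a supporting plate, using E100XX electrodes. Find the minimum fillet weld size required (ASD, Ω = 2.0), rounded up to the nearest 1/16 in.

w = 9/16 in

E100XX → F_EXX = 100 ksi.
Total weld length L = 16 in.
Required throat t_e = P × Ω / (0.6 F_EXX × L) = 179 × 2.0 / (0.6 × 100 × 16) = 0.3729 in.
Required leg w = t_e / 0.707 = 0.5275 in → use 9/16 in.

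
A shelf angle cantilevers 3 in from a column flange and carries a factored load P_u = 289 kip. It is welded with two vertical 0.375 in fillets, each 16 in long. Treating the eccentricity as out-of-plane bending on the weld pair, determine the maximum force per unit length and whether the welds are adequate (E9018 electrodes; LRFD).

f_max ≈ 13.6 kip/in; NOT adequate

E90XX → F_EXX = 90 ksi.
L_w = 2 × 16 = 32 in; section modulus (unit throat) S = 2 × L²/6 = 85.33 in².
Direct shear f_v = P/L_w = 289/32 = 9.031 kip/in.
Moment M = P × e = 289 × 3 = 867 kip·in; bending f_b = M/S = 10.16 kip/in.
f_max = √(f_v² + f_b²) = √(9.031² + 10.16²) = 13.59 kip/in.
φr_n = 0.75 × 0.6 × 90 × (0.707 × 0.375) = 10.74 kip/in → NOT adequate.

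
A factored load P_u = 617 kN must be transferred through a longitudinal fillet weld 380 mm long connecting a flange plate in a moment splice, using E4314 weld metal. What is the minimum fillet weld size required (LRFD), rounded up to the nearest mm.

E43XX → F_EXX = 430 MPa.
Total weld length L = 380 mm.
Required throat t_e = P_u / (φ × 0.6 F_EXX × L) = 617 / (0.75 × 0.6 × 430 × 380 × 10⁻³) = 8.391 mm.
Required leg w = t_e / 0.707 = 11.87 mm → use 12 mm.

w = 12 mm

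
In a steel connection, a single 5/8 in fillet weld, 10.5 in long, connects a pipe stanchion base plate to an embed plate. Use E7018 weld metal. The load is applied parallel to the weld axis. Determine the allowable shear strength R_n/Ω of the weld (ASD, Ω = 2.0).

E70XX → F_EXX = 70 ksi.
Effective throat t_e = 0.707 × 0.625 = 0.4419 in.
Total length L = 10.5 in; A_we = 0.4419 × 10.5 = 4.64 in².
F_nw = 0.6 F_EXX = 0.6 × 70 = 42 ksi.
R_n = 42 × 4.64 = 194.9 kips; R_n/Ω = 194.9/2.0 = 97.43 kips.

R_n/Ω ≈ 97.4 kips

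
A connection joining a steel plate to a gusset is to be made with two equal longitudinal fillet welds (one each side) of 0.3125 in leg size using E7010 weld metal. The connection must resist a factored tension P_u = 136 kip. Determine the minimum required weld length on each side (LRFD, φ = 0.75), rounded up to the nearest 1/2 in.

L = 10 in on each side

E70XX → F_EXX = 70 ksi.
Throat t_e = 0.707 × 0.3125 = 0.2209 in.
φr_n = 0.75 × 0.6 × 70 × 0.2209 = 6.96 kip/in.
L_req = P_u / φr_n = 136 / 6.96 = 19.54 in total.
Per side: 19.54 / 2 = 9.771 in.
Round up → use L = 10 in on each side.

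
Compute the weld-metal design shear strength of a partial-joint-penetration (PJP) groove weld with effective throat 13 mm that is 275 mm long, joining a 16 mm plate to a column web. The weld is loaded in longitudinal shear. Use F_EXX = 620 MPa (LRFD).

φR_n ≈ 997 kN

Effective throat (given) t_e = 13 mm.
A_we = 13 × 275 = 3575 mm².
F_nw = 0.6 F_EXX = 372 MPa.
φR_n = 0.75 × 372 × 3575 × 10⁻³ = 997.4 kN.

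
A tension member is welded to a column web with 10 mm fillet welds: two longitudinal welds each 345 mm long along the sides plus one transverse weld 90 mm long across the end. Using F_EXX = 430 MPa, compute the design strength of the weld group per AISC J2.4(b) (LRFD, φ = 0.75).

φR_n ≈ 1070 kN

t_e = 0.707 × 10 = 7.07 mm.
R_nwl = 0.6 × 430 × 7.07 × 690 × 10⁻³ = 1259 kN (longitudinal, 2 welds).
R_nwt = 0.6 × 430 × 7.07 × 90 × 10⁻³ = 164.2 kN (transverse, base value).
(i) R_nwl + R_nwt = 1423 kN; (ii) 0.85 R_nwl + 1.5 R_nwt = 1316 kN.
R_n = max = 1423 kN [governs: (i)]; φR_n = 1067 kN.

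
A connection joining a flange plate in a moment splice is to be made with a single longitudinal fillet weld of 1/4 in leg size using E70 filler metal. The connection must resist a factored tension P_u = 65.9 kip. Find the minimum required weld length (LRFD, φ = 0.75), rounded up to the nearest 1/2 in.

E70XX → F_EXX = 70 ksi.
Throat t_e = 0.707 × 0.25 = 0.1767 in.
φr_n = 0.75 × 0.6 × 70 × 0.1767 = 5.568 kip/in.
L_req = P_u / φr_n = 65.9 / 5.568 = 11.84 in total.
Round up → use L = 12 in.

L = 12 in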